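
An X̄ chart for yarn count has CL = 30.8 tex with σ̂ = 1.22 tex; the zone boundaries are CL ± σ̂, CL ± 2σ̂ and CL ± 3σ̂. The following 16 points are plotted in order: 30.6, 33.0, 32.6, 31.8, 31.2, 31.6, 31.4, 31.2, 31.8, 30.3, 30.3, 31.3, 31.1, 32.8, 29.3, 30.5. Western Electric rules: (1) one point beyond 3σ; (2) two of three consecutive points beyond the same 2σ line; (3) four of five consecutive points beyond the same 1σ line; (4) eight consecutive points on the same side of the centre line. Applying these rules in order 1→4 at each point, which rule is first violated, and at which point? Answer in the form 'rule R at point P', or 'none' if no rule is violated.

Zone of each point (C = within 1σ̂, B = 1σ̂–2σ̂, A = 2σ̂–3σ̂, * = beyond 3σ̂; sign = side of CL): 1:-C, 2:+B, 3:+B, 4:+C, 5:+C, 6:+C, 7:+C, 8:+C, 9:+C, 10:-C, 11:-C, 12:+C, 13:+C, 14:+B, 15:-B, 16:-C
Rule 4 (eight consecutive points on the same side of the centre line) is satisfied at point 9.

rule 4 at point 9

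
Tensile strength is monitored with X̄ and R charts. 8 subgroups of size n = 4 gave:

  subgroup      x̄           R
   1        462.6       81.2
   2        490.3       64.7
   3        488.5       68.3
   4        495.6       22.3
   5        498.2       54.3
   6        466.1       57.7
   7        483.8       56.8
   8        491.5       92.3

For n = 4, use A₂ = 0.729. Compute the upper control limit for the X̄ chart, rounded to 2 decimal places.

529.92

X̄̄ = (462.6 + 490.3 + 488.5 + 495.6 + 498.2 + 466.1 + 483.8 + 491.5) / 8 = 3876.6000 / 8 = 484.5750
R̄ = (81.2 + 64.7 + 68.3 + 22.3 + 54.3 + 57.7 + 56.8 + 92.3) / 8 = 497.6000 / 8 = 62.2000
UCL = X̄̄ + A₂·R̄ = 484.5750 + 0.729 × 62.2000 = 529.9188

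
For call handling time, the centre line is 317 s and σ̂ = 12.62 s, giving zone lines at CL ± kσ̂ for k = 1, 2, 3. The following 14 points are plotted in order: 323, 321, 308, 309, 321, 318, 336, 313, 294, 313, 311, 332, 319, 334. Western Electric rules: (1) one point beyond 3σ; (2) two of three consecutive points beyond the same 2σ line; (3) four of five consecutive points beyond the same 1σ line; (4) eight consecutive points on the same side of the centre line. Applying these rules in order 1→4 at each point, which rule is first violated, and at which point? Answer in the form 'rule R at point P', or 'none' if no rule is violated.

none

Zone of each point (C = within 1σ̂, B = 1σ̂–2σ̂, A = 2σ̂–3σ̂, * = beyond 3σ̂; sign = side of CL): 1:+C, 2:+C, 3:-C, 4:-C, 5:+C, 6:+C, 7:+B, 8:-C, 9:-B, 10:-C, 11:-C, 12:+B, 13:+C, 14:+B
No rule fires across all 14 points.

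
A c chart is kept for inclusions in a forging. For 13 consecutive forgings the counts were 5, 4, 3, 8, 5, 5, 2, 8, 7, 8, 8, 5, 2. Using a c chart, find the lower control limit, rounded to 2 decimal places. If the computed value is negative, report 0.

c̄ = (5 + 4 + 3 + 8 + 5 + 5 + 2 + 8 + 7 + 8 + 8 + 5 + 2) / 13 = 70 / 13 = 5.3846
LCL = c̄ − 3√c̄ = 5.3846 − 3 × 2.3205 = -1.5768 → 0 (cannot be negative)

0.00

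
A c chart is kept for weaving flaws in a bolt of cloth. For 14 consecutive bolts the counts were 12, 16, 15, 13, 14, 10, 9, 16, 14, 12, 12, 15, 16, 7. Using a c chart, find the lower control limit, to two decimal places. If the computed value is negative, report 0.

c̄ = (12 + 16 + 15 + 13 + 14 + 10 + 9 + 16 + 14 + 12 + 12 + 15 + 16 + 7) / 14 = 181 / 14 = 12.9286
LCL = c̄ − 3√c̄ = 12.9286 − 3 × 3.5956 = 2.1417

2.14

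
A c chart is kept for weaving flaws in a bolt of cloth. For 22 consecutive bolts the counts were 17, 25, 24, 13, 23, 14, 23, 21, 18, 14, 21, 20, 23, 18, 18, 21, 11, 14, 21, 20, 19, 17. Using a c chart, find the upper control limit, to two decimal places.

31.89

c̄ = (17 + 25 + 24 + 13 + 23 + 14 + 23 + 21 + 18 + 14 + 21 + 20 + 23 + 18 + 18 + 21 + 11 + 14 + 21 + 20 + 19 + 17) / 22 = 415 / 22 = 18.8636
UCL = c̄ + 3√c̄ = 18.8636 + 3 × √18.8636 = 18.8636 + 3 × 4.3432 = 31.8933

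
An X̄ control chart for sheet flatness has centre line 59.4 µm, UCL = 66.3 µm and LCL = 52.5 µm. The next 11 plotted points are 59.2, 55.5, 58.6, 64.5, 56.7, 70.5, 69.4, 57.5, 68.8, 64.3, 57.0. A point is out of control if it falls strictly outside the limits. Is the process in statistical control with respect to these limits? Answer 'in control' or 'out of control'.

Compare each point to [52.5, 66.3]: sample 6 = 70.5 > UCL; sample 7 = 69.4 > UCL; sample 9 = 68.8 > UCL.

out of control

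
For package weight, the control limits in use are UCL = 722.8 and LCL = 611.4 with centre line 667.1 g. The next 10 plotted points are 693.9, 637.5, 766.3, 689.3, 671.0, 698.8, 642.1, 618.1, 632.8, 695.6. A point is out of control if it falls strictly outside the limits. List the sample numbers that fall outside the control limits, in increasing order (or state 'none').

3

Compare each point to [611.4, 722.8]: sample 3 = 766.3 > UCL.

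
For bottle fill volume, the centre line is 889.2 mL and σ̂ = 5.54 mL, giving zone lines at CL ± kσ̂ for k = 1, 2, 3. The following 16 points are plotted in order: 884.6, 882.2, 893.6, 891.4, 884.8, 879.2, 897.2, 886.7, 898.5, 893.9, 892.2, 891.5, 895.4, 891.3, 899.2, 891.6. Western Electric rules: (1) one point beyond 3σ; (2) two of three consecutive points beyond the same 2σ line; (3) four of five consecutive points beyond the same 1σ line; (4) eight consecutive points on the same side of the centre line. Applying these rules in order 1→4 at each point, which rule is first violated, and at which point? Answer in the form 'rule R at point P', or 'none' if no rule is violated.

rule 4 at point 16

Zone of each point (C = within 1σ̂, B = 1σ̂–2σ̂, A = 2σ̂–3σ̂, * = beyond 3σ̂; sign = side of CL): 1:-C, 2:-B, 3:+C, 4:+C, 5:-C, 6:-B, 7:+B, 8:-C, 9:+B, 10:+C, 11:+C, 12:+C, 13:+B, 14:+C, 15:+B, 16:+C
Rule 4 (eight consecutive points on the same side of the centre line) is satisfied at point 16.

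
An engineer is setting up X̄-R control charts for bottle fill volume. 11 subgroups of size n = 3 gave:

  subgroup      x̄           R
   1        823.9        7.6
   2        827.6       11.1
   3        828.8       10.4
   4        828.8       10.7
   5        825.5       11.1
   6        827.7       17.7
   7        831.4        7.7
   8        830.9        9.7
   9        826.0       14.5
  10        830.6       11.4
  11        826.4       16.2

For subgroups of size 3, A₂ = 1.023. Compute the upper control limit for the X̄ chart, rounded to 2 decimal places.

839.88

X̄̄ = (823.9 + 827.6 + 828.8 + 828.8 + 825.5 + 827.7 + 831.4 + 830.9 + 826.0 + 830.6 + 826.4) / 11 = 9107.6000 / 11 = 827.9636
R̄ = (7.6 + 11.1 + 10.4 + 10.7 + 11.1 + 17.7 + 7.7 + 9.7 + 14.5 + 11.4 + 16.2) / 11 = 128.1000 / 11 = 11.6455
UCL = X̄̄ + A₂·R̄ = 827.9636 + 1.023 × 11.6455 = 839.8769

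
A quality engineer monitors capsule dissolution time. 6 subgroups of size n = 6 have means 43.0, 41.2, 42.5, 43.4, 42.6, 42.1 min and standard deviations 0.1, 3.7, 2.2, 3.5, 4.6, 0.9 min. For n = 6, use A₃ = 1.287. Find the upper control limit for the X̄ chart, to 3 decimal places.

X̄̄ = (43.0 + 41.2 + 42.5 + 43.4 + 42.6 + 42.1) / 6 = 42.4667
s̄ = (0.1 + 3.7 + 2.2 + 3.5 + 4.6 + 0.9) / 6 = 2.5000
UCL = X̄̄ + A₃·s̄ = 42.4667 + 1.287 × 2.5000 = 45.6842

45.684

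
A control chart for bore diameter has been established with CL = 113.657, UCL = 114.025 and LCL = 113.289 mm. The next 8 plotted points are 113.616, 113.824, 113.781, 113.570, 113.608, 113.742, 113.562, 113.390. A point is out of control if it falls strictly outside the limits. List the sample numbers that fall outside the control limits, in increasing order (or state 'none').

none

All 8 points lie within [113.289, 114.025].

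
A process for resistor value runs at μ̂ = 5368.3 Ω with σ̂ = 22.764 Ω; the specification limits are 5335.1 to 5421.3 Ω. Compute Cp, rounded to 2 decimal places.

Cp = (USL − LSL) / (6σ̂) = (5421.3 − 5335.1) / (6 × 22.764) = 86.2000 / 136.5840 = 0.6311

0.63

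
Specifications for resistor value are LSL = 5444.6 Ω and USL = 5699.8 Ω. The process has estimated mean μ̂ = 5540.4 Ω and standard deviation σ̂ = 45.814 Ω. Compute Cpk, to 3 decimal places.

0.697

Cpu = (USL − μ̂) / (3σ̂) = (5699.8 − 5540.4) / (3 × 45.814) = 1.1598; Cpl = (μ̂ − LSL) / (3σ̂) = (5540.4 − 5444.6) / (3 × 45.814) = 0.6970; Cpk = min(Cpu, Cpl) = 0.6970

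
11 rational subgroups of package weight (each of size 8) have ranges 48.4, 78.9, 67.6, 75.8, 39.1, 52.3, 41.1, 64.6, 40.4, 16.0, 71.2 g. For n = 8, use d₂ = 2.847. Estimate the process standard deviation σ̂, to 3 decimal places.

19.012

R̄ = (48.4 + 78.9 + 67.6 + 75.8 + 39.1 + 52.3 + 41.1 + 64.6 + 40.4 + 16.0 + 71.2) / 11 = 54.1273
σ̂ = R̄ / d₂ = 54.1273 / 2.847 = 19.0120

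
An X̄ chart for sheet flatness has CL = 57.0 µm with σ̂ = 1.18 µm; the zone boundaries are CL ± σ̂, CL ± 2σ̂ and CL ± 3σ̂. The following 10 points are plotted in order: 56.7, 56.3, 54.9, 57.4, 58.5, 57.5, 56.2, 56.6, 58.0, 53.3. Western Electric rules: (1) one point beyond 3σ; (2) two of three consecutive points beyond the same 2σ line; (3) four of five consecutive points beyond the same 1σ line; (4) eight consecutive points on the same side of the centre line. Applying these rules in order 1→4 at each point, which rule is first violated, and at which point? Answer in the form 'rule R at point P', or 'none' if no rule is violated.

rule 1 at point 10

Zone of each point (C = within 1σ̂, B = 1σ̂–2σ̂, A = 2σ̂–3σ̂, * = beyond 3σ̂; sign = side of CL): 1:-C, 2:-C, 3:-B, 4:+C, 5:+B, 6:+C, 7:-C, 8:-C, 9:+C, 10:-*
Rule 1 (one point beyond the 3σ limits) is satisfied at point 10.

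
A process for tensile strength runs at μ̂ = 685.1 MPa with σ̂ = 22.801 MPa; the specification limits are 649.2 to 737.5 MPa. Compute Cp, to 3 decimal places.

0.645

Cp = (USL − LSL) / (6σ̂) = (737.5 − 649.2) / (6 × 22.801) = 88.3000 / 136.8060 = 0.6454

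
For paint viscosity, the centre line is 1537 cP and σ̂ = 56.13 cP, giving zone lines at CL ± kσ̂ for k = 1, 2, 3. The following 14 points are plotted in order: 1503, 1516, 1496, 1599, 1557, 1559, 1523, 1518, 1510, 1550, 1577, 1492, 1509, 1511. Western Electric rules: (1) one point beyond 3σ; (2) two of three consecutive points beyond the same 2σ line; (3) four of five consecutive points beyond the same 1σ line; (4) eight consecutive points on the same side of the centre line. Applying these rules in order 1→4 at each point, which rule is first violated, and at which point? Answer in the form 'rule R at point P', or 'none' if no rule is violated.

none

Zone of each point (C = within 1σ̂, B = 1σ̂–2σ̂, A = 2σ̂–3σ̂, * = beyond 3σ̂; sign = side of CL): 1:-C, 2:-C, 3:-C, 4:+B, 5:+C, 6:+C, 7:-C, 8:-C, 9:-C, 10:+C, 11:+C, 12:-C, 13:-C, 14:-C
No rule fires across all 14 points.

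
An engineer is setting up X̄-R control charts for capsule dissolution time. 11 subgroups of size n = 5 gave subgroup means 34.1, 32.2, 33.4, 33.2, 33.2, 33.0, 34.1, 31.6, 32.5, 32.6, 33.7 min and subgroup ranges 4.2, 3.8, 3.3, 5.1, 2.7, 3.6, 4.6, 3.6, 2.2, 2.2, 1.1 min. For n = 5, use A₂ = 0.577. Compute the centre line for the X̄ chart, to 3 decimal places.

X̄̄ = (34.1 + 32.2 + 33.4 + 33.2 + 33.2 + 33.0 + 34.1 + 31.6 + 32.5 + 32.6 + 33.7) / 11 = 363.6000 / 11 = 33.0545
CL = X̄̄ = 33.0545

33.055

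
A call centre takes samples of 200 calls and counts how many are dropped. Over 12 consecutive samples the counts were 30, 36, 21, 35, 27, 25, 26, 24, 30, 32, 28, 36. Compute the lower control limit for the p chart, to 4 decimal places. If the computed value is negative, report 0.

0.0710

p̄ = Σdᵢ / (k·n) = 350 / (12 × 200) = 0.14583
LCL = p̄ − 3·√(p̄(1−p̄)/n) = 0.14583 − 3 × 0.02496 = 0.07096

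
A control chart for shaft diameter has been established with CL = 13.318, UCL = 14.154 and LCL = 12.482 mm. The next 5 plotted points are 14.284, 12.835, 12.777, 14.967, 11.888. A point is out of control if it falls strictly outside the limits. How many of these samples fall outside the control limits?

3

Compare each point to [12.482, 14.154]: sample 1 = 14.284 > UCL; sample 4 = 14.967 > UCL; sample 5 = 11.888 < LCL.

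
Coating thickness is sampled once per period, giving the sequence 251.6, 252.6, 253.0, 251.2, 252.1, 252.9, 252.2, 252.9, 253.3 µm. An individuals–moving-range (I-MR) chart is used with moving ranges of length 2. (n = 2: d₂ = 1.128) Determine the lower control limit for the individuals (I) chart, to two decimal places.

X̄ = (251.6 + 252.6 + 253.0 + 251.2 + 252.1 + 252.9 + 252.2 + 252.9 + 253.3) / 9 = 252.4222
Moving ranges: 1.0, 0.4, 1.8, 0.9, 0.8, 0.7, 0.7, 0.4; M̄R̄ = 6.7000 / 8 = 0.8375
LCL = X̄ − 3·M̄R̄/d₂ = 252.4222 − 3 × 0.8375 / 1.128 = 250.1948

250.19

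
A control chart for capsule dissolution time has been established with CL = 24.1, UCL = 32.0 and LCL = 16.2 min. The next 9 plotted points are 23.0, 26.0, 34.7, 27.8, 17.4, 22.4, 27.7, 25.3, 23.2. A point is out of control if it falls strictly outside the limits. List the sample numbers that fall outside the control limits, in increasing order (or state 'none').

Compare each point to [16.2, 32.0]: sample 3 = 34.7 > UCL.

3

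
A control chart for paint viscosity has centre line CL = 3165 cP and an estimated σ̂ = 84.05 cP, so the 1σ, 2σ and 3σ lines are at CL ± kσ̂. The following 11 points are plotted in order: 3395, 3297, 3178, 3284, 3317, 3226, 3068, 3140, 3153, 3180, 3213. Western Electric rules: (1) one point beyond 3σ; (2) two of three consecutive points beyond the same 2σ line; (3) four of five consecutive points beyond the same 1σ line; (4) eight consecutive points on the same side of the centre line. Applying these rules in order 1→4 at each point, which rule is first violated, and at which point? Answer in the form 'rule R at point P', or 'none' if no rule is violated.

rule 3 at point 5

Zone of each point (C = within 1σ̂, B = 1σ̂–2σ̂, A = 2σ̂–3σ̂, * = beyond 3σ̂; sign = side of CL): 1:+A, 2:+B, 3:+C, 4:+B, 5:+B, 6:+C, 7:-B, 8:-C, 9:-C, 10:+C, 11:+C
Rule 3 (four of five consecutive points beyond the same 1σ limit) is satisfied at point 5.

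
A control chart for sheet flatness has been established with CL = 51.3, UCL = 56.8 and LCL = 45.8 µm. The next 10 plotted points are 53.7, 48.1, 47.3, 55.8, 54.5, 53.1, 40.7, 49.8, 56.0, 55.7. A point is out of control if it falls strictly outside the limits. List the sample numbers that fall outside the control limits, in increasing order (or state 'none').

7

Compare each point to [45.8, 56.8]: sample 7 = 40.7 < LCL.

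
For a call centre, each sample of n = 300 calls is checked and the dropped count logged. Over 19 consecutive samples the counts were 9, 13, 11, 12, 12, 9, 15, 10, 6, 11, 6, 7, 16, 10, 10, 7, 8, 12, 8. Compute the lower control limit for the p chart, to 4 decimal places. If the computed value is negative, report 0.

p̄ = Σdᵢ / (k·n) = 192 / (19 × 300) = 0.03368
LCL = p̄ − 3·√(p̄(1−p̄)/n) = 0.03368 − 3 × 0.01042 = 0.00244

0.0024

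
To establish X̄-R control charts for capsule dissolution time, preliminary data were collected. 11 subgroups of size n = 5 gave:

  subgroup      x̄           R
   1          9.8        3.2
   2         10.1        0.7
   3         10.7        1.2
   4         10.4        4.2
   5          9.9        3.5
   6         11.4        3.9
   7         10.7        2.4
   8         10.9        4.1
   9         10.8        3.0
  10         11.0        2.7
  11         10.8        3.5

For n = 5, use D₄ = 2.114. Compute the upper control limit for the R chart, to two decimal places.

6.23

R̄ = (3.2 + 0.7 + 1.2 + 4.2 + 3.5 + 3.9 + 2.4 + 4.1 + 3.0 + 2.7 + 3.5) / 11 = 32.4000 / 11 = 2.9455
UCL_R = D₄·R̄ = 2.114 × 2.9455 = 6.2267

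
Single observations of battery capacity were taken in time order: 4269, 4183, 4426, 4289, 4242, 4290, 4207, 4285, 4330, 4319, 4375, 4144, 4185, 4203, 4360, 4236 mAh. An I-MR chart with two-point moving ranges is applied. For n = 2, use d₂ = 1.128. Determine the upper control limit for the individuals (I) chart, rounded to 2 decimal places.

X̄ = (4269 + 4183 + 4426 + 4289 + 4242 + 4290 + 4207 + 4285 + 4330 + 4319 + 4375 + 4144 + 4185 + 4203 + 4360 + 4236) / 16 = 4271.4375
Moving ranges: 86, 243, 137, 47, 48, 83, 78, 45, 11, 56, 231, 41, 18, 157, 124; M̄R̄ = 1405.0000 / 15 = 93.6667
UCL = X̄ + 3·M̄R̄/d₂ = 4271.4375 + 3 × 93.6667 / 1.128 = 4520.5510

4520.55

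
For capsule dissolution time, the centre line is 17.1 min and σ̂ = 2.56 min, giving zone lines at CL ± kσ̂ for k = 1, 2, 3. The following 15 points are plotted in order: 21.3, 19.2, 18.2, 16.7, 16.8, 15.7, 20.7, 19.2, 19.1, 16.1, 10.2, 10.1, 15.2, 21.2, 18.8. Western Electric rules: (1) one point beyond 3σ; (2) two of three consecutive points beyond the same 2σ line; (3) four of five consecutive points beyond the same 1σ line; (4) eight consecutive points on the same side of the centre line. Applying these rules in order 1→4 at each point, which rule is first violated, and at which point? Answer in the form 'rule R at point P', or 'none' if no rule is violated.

rule 2 at point 12

Zone of each point (C = within 1σ̂, B = 1σ̂–2σ̂, A = 2σ̂–3σ̂, * = beyond 3σ̂; sign = side of CL): 1:+B, 2:+C, 3:+C, 4:-C, 5:-C, 6:-C, 7:+B, 8:+C, 9:+C, 10:-C, 11:-A, 12:-A, 13:-C, 14:+B, 15:+C
Rule 2 (two of three consecutive points beyond the same 2σ limit) is satisfied at point 12.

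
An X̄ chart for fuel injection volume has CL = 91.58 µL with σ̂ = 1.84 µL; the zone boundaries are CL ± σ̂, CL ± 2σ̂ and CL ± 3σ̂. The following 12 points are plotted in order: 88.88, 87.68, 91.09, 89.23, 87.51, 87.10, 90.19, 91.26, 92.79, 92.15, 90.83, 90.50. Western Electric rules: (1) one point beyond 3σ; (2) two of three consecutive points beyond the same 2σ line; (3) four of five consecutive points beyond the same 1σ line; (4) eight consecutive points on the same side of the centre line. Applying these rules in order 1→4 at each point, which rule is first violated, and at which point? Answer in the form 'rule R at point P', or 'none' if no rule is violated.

Zone of each point (C = within 1σ̂, B = 1σ̂–2σ̂, A = 2σ̂–3σ̂, * = beyond 3σ̂; sign = side of CL): 1:-B, 2:-A, 3:-C, 4:-B, 5:-A, 6:-A, 7:-C, 8:-C, 9:+C, 10:+C, 11:-C, 12:-C
Rule 3 (four of five consecutive points beyond the same 1σ limit) is satisfied at point 5.

rule 3 at point 5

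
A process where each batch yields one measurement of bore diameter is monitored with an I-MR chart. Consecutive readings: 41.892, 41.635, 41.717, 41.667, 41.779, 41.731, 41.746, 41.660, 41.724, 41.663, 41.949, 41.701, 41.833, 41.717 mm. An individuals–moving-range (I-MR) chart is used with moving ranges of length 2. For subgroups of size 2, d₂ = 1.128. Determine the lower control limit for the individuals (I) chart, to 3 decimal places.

41.425

X̄ = (41.892 + 41.635 + 41.717 + 41.667 + 41.779 + 41.731 + 41.746 + 41.660 + 41.724 + 41.663 + 41.949 + 41.701 + 41.833 + 41.717) / 14 = 41.7439
Moving ranges: 0.257, 0.082, 0.050, 0.112, 0.048, 0.015, 0.086, 0.064, 0.061, 0.286, 0.248, 0.132, 0.116; M̄R̄ = 1.5570 / 13 = 0.1198
LCL = X̄ − 3·M̄R̄/d₂ = 41.7439 − 3 × 0.1198 / 1.128 = 41.4253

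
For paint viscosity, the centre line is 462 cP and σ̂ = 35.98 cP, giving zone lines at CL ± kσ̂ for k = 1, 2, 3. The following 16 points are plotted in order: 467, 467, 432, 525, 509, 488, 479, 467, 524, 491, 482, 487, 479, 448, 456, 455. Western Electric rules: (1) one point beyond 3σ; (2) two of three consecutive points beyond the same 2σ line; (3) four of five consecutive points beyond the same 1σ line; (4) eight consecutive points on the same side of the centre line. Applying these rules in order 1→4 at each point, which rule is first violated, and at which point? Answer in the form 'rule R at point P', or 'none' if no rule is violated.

Zone of each point (C = within 1σ̂, B = 1σ̂–2σ̂, A = 2σ̂–3σ̂, * = beyond 3σ̂; sign = side of CL): 1:+C, 2:+C, 3:-C, 4:+B, 5:+B, 6:+C, 7:+C, 8:+C, 9:+B, 10:+C, 11:+C, 12:+C, 13:+C, 14:-C, 15:-C, 16:-C
Rule 4 (eight consecutive points on the same side of the centre line) is satisfied at point 11.

rule 4 at point 11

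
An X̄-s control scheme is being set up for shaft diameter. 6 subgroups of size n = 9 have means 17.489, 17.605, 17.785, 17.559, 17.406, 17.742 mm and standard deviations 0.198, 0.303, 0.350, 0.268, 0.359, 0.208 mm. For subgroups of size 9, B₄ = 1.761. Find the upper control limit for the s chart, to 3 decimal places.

s̄ = (0.198 + 0.303 + 0.350 + 0.268 + 0.359 + 0.208) / 6 = 0.2810
UCL_s = B₄·s̄ = 1.761 × 0.2810 = 0.4948

0.495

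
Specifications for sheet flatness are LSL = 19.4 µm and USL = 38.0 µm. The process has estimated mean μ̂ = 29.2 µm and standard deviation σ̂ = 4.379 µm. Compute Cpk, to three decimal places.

Cpu = (USL − μ̂) / (3σ̂) = (38.0 − 29.2) / (3 × 4.379) = 0.6699; Cpl = (μ̂ − LSL) / (3σ̂) = (29.2 − 19.4) / (3 × 4.379) = 0.7460; Cpk = min(Cpu, Cpl) = 0.6699

0.670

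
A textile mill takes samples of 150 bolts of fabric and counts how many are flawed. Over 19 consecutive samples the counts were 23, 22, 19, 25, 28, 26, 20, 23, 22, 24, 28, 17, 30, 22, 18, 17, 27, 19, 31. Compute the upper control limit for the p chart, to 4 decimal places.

p̄ = Σdᵢ / (k·n) = 441 / (19 × 150) = 0.15474
UCL = p̄ + 3·√(p̄(1−p̄)/n) = 0.15474 + 3 × √(0.15474×0.84526/150) = 0.15474 + 3 × 0.02953 = 0.24332

0.2433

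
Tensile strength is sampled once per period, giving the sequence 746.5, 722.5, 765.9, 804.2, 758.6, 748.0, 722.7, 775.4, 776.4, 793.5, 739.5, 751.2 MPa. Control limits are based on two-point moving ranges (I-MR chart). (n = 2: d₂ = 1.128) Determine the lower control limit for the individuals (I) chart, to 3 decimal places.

680.436

X̄ = (746.5 + 722.5 + 765.9 + 804.2 + 758.6 + 748.0 + 722.7 + 775.4 + 776.4 + 793.5 + 739.5 + 751.2) / 12 = 758.7000
Moving ranges: 24.0, 43.4, 38.3, 45.6, 10.6, 25.3, 52.7, 1.0, 17.1, 54.0, 11.7; M̄R̄ = 323.7000 / 11 = 29.4273
LCL = X̄ − 3·M̄R̄/d₂ = 758.7000 − 3 × 29.4273 / 1.128 = 680.4360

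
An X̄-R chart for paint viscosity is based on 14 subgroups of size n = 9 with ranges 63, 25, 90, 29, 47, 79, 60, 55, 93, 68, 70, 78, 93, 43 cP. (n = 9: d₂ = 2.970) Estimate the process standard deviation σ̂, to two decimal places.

R̄ = (63 + 25 + 90 + 29 + 47 + 79 + 60 + 55 + 93 + 68 + 70 + 78 + 93 + 43) / 14 = 63.7857
σ̂ = R̄ / d₂ = 63.7857 / 2.970 = 21.4767

21.48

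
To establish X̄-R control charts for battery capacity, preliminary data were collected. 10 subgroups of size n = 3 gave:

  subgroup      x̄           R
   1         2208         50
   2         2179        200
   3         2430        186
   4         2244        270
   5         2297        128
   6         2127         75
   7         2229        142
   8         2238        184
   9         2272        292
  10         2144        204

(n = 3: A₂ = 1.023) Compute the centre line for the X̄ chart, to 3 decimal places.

2236.800

X̄̄ = (2208 + 2179 + 2430 + 2244 + 2297 + 2127 + 2229 + 2238 + 2272 + 2144) / 10 = 22368.0000 / 10 = 2236.8000
CL = X̄̄ = 2236.8000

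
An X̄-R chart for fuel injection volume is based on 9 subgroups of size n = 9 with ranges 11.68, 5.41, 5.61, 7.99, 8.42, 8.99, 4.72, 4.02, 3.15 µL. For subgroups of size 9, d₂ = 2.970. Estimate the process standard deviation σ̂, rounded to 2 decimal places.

R̄ = (11.68 + 5.41 + 5.61 + 7.99 + 8.42 + 8.99 + 4.72 + 4.02 + 3.15) / 9 = 6.6656
σ̂ = R̄ / d₂ = 6.6656 / 2.970 = 2.2443

2.24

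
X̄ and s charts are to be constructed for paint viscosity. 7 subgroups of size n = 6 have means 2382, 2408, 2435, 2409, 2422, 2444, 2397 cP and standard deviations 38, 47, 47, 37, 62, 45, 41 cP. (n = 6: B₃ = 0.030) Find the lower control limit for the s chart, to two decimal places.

s̄ = (38 + 47 + 47 + 37 + 62 + 45 + 41) / 7 = 45.2857
LCL_s = B₃·s̄ = 0.030 × 45.2857 = 1.3586

1.36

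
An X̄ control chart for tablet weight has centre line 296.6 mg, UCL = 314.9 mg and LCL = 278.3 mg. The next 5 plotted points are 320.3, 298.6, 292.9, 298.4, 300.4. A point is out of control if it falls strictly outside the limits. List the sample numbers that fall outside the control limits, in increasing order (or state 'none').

1

Compare each point to [278.3, 314.9]: sample 1 = 320.3 > UCL.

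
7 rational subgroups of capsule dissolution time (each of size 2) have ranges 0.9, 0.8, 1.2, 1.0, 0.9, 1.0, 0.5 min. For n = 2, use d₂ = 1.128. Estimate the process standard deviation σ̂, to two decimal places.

0.80

R̄ = (0.9 + 0.8 + 1.2 + 1.0 + 0.9 + 1.0 + 0.5) / 7 = 0.9000
σ̂ = R̄ / d₂ = 0.9000 / 1.128 = 0.7979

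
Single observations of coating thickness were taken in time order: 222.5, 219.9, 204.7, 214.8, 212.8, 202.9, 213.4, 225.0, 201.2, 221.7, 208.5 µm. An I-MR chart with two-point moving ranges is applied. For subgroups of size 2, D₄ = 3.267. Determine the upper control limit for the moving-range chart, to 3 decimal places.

39.008

Moving ranges: 2.6, 15.2, 10.1, 2.0, 9.9, 10.5, 11.6, 23.8, 20.5, 13.2; M̄R̄ = 119.4000 / 10 = 11.9400
UCL_MR = D₄·M̄R̄ = 3.267 × 11.9400 = 39.0080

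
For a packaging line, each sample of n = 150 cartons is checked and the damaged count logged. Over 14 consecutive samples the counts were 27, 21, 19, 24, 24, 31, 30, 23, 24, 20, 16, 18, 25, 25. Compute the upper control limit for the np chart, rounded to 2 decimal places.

36.68

p̄ = Σdᵢ / (k·n) = 327 / (14 × 150) = 0.15571
UCL = np̄ + 3·√(np̄(1−p̄)) = 23.3571 + 3 × √(23.3571×0.84429) = 23.3571 + 3 × 4.4407 = 36.6793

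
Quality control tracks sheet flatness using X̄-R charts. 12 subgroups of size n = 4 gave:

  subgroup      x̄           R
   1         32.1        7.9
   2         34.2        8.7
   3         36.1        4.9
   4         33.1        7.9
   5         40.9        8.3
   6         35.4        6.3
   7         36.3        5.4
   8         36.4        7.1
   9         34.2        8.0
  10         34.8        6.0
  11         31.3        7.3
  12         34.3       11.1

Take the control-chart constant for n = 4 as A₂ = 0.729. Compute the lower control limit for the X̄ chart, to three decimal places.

29.524

X̄̄ = (32.1 + 34.2 + 36.1 + 33.1 + 40.9 + 35.4 + 36.3 + 36.4 + 34.2 + 34.8 + 31.3 + 34.3) / 12 = 419.1000 / 12 = 34.9250
R̄ = (7.9 + 8.7 + 4.9 + 7.9 + 8.3 + 6.3 + 5.4 + 7.1 + 8.0 + 6.0 + 7.3 + 11.1) / 12 = 88.9000 / 12 = 7.4083
LCL = X̄̄ − A₂·R̄ = 34.9250 − 0.729 × 7.4083 = 29.5243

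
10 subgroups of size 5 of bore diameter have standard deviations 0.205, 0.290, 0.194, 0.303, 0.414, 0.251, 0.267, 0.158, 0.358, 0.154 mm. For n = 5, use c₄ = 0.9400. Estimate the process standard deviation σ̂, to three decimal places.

0.276

s̄ = (0.205 + 0.290 + 0.194 + 0.303 + 0.414 + 0.251 + 0.267 + 0.158 + 0.358 + 0.154) / 10 = 0.2594
σ̂ = s̄ / c₄ = 0.2594 / 0.9400 = 0.2760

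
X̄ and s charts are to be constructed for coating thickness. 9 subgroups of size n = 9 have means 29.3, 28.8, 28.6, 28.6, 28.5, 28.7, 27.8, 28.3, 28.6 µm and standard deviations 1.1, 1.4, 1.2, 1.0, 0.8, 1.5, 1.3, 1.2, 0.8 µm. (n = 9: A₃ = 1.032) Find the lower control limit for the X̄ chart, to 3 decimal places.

27.397

X̄̄ = (29.3 + 28.8 + 28.6 + 28.6 + 28.5 + 28.7 + 27.8 + 28.3 + 28.6) / 9 = 28.5778
s̄ = (1.1 + 1.4 + 1.2 + 1.0 + 0.8 + 1.5 + 1.3 + 1.2 + 0.8) / 9 = 1.1444
LCL = X̄̄ − A₃·s̄ = 28.5778 − 1.032 × 1.1444 = 27.3967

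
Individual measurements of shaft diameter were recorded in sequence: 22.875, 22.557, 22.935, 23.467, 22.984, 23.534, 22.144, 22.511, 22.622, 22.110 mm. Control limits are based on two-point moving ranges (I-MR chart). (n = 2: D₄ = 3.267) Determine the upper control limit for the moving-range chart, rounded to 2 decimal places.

1.68

Moving ranges: 0.318, 0.378, 0.532, 0.483, 0.550, 1.390, 0.367, 0.111, 0.512; M̄R̄ = 4.6410 / 9 = 0.5157
UCL_MR = D₄·M̄R̄ = 3.267 × 0.5157 = 1.6847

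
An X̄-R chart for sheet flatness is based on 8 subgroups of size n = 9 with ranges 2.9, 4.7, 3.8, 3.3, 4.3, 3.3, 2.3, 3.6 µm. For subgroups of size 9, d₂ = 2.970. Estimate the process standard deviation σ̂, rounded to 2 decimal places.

1.19

R̄ = (2.9 + 4.7 + 3.8 + 3.3 + 4.3 + 3.3 + 2.3 + 3.6) / 8 = 3.5250
σ̂ = R̄ / d₂ = 3.5250 / 2.970 = 1.1869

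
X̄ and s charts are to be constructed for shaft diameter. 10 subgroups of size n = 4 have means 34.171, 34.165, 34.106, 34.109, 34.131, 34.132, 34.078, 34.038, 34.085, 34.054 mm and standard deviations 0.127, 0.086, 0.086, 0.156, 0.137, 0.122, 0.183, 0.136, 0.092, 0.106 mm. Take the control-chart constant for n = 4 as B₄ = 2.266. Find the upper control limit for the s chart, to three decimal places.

s̄ = (0.127 + 0.086 + 0.086 + 0.156 + 0.137 + 0.122 + 0.183 + 0.136 + 0.092 + 0.106) / 10 = 0.1231
UCL_s = B₄·s̄ = 2.266 × 0.1231 = 0.2789

0.279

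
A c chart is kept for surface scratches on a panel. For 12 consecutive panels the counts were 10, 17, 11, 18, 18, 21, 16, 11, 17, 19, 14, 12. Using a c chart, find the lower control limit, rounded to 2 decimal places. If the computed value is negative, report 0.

c̄ = (10 + 17 + 11 + 18 + 18 + 21 + 16 + 11 + 17 + 19 + 14 + 12) / 12 = 184 / 12 = 15.3333
LCL = c̄ − 3√c̄ = 15.3333 − 3 × 3.9158 = 3.5860

3.59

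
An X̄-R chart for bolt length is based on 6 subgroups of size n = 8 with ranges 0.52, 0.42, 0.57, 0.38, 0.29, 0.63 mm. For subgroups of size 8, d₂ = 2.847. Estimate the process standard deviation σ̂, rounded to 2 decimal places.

R̄ = (0.52 + 0.42 + 0.57 + 0.38 + 0.29 + 0.63) / 6 = 0.4683
σ̂ = R̄ / d₂ = 0.4683 / 2.847 = 0.1645

0.16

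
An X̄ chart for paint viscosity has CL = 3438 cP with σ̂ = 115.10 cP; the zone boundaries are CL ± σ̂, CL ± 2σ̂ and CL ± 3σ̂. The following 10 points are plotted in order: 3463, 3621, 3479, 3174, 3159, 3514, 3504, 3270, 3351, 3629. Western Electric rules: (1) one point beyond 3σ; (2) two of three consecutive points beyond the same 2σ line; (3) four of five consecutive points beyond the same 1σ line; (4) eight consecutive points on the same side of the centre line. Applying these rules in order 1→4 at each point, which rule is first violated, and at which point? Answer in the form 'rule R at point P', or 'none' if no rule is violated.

rule 2 at point 5

Zone of each point (C = within 1σ̂, B = 1σ̂–2σ̂, A = 2σ̂–3σ̂, * = beyond 3σ̂; sign = side of CL): 1:+C, 2:+B, 3:+C, 4:-A, 5:-A, 6:+C, 7:+C, 8:-B, 9:-C, 10:+B
Rule 2 (two of three consecutive points beyond the same 2σ limit) is satisfied at point 5.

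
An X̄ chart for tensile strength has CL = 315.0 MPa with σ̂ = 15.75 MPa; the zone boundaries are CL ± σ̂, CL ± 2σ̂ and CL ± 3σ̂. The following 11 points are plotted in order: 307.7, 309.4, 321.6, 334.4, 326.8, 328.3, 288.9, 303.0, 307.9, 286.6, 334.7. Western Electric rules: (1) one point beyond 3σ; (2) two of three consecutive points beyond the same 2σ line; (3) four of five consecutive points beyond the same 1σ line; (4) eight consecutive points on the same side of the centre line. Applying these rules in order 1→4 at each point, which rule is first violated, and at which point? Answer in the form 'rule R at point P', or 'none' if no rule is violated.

none

Zone of each point (C = within 1σ̂, B = 1σ̂–2σ̂, A = 2σ̂–3σ̂, * = beyond 3σ̂; sign = side of CL): 1:-C, 2:-C, 3:+C, 4:+B, 5:+C, 6:+C, 7:-B, 8:-C, 9:-C, 10:-B, 11:+B
No rule fires across all 11 points.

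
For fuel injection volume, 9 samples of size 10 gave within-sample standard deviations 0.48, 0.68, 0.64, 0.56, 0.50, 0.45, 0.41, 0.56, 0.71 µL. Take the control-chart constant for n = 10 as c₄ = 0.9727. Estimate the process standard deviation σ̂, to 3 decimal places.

s̄ = (0.48 + 0.68 + 0.64 + 0.56 + 0.50 + 0.45 + 0.41 + 0.56 + 0.71) / 9 = 0.5544
σ̂ = s̄ / c₄ = 0.5544 / 0.9727 = 0.5700

0.570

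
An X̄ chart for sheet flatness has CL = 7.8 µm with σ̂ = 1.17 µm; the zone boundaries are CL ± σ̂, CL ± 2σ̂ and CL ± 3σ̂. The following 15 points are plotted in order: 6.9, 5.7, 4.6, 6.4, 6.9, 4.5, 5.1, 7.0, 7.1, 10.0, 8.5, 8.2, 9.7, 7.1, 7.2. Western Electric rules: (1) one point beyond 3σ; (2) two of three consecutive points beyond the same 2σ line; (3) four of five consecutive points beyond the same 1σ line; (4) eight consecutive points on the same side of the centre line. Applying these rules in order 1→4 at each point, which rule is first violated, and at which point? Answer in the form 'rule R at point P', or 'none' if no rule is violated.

rule 3 at point 6

Zone of each point (C = within 1σ̂, B = 1σ̂–2σ̂, A = 2σ̂–3σ̂, * = beyond 3σ̂; sign = side of CL): 1:-C, 2:-B, 3:-A, 4:-B, 5:-C, 6:-A, 7:-A, 8:-C, 9:-C, 10:+B, 11:+C, 12:+C, 13:+B, 14:-C, 15:-C
Rule 3 (four of five consecutive points beyond the same 1σ limit) is satisfied at point 6.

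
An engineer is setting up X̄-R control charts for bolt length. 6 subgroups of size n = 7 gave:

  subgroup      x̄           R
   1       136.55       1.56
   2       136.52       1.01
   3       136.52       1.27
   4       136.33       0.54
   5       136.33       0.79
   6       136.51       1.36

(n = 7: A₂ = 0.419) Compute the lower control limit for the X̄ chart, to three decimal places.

136.004

X̄̄ = (136.55 + 136.52 + 136.52 + 136.33 + 136.33 + 136.51) / 6 = 818.7600 / 6 = 136.4600
R̄ = (1.56 + 1.01 + 1.27 + 0.54 + 0.79 + 1.36) / 6 = 6.5300 / 6 = 1.0883
LCL = X̄̄ − A₂·R̄ = 136.4600 − 0.419 × 1.0883 = 136.0040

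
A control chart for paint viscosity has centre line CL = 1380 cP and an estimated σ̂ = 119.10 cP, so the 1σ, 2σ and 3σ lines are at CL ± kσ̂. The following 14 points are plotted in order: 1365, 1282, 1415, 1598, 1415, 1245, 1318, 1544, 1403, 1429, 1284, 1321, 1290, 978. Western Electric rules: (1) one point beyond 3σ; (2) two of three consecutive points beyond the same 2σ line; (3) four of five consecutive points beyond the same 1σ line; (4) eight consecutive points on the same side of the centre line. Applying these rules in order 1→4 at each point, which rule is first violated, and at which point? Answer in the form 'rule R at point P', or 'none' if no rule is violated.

rule 1 at point 14

Zone of each point (C = within 1σ̂, B = 1σ̂–2σ̂, A = 2σ̂–3σ̂, * = beyond 3σ̂; sign = side of CL): 1:-C, 2:-C, 3:+C, 4:+B, 5:+C, 6:-B, 7:-C, 8:+B, 9:+C, 10:+C, 11:-C, 12:-C, 13:-C, 14:-*
Rule 1 (one point beyond the 3σ limits) is satisfied at point 14.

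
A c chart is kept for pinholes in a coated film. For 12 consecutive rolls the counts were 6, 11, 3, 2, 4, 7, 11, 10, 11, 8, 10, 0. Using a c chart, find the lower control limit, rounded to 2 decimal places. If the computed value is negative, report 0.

0.00

c̄ = (6 + 11 + 3 + 2 + 4 + 7 + 11 + 10 + 11 + 8 + 10 + 0) / 12 = 83 / 12 = 6.9167
LCL = c̄ − 3√c̄ = 6.9167 − 3 × 2.6300 = -0.9732 → 0 (cannot be negative)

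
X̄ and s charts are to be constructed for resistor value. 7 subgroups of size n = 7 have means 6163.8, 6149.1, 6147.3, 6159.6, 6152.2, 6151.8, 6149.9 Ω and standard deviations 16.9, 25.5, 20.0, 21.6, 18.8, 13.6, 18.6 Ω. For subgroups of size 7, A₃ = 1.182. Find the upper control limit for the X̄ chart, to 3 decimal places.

X̄̄ = (6163.8 + 6149.1 + 6147.3 + 6159.6 + 6152.2 + 6151.8 + 6149.9) / 7 = 6153.3857
s̄ = (16.9 + 25.5 + 20.0 + 21.6 + 18.8 + 13.6 + 18.6) / 7 = 19.2857
UCL = X̄̄ + A₃·s̄ = 6153.3857 + 1.182 × 19.2857 = 6176.1814

6176.181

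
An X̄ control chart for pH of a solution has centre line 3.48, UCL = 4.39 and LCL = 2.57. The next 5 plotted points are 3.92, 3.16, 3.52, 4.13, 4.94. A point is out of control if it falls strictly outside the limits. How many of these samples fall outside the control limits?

Compare each point to [2.57, 4.39]: sample 5 = 4.94 > UCL.

1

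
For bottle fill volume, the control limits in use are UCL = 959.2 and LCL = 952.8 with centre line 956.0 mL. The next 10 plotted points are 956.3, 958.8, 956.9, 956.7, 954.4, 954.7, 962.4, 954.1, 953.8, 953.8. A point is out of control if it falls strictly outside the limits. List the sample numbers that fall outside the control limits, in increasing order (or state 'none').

7

Compare each point to [952.8, 959.2]: sample 7 = 962.4 > UCL.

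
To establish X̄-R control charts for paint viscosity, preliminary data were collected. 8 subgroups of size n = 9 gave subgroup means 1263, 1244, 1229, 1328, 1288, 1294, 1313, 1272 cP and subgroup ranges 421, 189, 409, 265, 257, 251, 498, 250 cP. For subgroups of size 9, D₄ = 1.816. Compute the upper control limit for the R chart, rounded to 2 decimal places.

R̄ = (421 + 189 + 409 + 265 + 257 + 251 + 498 + 250) / 8 = 2540.0000 / 8 = 317.5000
UCL_R = D₄·R̄ = 1.816 × 317.5000 = 576.5800

576.58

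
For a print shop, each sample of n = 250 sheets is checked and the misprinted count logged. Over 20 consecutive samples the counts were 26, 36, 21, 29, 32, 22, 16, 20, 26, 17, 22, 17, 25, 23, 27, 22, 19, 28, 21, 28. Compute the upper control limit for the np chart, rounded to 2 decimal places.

p̄ = Σdᵢ / (k·n) = 477 / (20 × 250) = 0.09540
UCL = np̄ + 3·√(np̄(1−p̄)) = 23.8500 + 3 × √(23.8500×0.90460) = 23.8500 + 3 × 4.6449 = 37.7846

37.78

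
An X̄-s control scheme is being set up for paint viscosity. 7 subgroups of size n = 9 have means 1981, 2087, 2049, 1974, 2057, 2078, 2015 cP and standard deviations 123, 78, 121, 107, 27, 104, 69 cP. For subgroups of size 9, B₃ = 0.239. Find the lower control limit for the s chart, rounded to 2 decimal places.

s̄ = (123 + 78 + 121 + 107 + 27 + 104 + 69) / 7 = 89.8571
LCL_s = B₃·s̄ = 0.239 × 89.8571 = 21.4759

21.48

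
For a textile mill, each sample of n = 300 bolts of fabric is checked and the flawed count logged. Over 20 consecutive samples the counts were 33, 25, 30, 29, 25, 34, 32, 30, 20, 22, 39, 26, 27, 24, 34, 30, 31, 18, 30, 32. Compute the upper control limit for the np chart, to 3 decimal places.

43.798

p̄ = Σdᵢ / (k·n) = 571 / (20 × 300) = 0.09517
UCL = np̄ + 3·√(np̄(1−p̄)) = 28.5500 + 3 × √(28.5500×0.90483) = 28.5500 + 3 × 5.0826 = 43.7978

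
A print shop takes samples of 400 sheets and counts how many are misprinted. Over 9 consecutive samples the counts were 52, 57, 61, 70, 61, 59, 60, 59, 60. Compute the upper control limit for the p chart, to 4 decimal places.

p̄ = Σdᵢ / (k·n) = 539 / (9 × 400) = 0.14972
UCL = p̄ + 3·√(p̄(1−p̄)/n) = 0.14972 + 3 × √(0.14972×0.85028/400) = 0.14972 + 3 × 0.01784 = 0.20324

0.2032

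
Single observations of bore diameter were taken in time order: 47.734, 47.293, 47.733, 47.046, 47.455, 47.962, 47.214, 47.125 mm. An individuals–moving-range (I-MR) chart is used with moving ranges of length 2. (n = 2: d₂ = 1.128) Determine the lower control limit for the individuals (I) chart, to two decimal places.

X̄ = (47.734 + 47.293 + 47.733 + 47.046 + 47.455 + 47.962 + 47.214 + 47.125) / 8 = 47.4453
Moving ranges: 0.441, 0.440, 0.687, 0.409, 0.507, 0.748, 0.089; M̄R̄ = 3.3210 / 7 = 0.4744
LCL = X̄ − 3·M̄R̄/d₂ = 47.4453 − 3 × 0.4744 / 1.128 = 46.1835

46.18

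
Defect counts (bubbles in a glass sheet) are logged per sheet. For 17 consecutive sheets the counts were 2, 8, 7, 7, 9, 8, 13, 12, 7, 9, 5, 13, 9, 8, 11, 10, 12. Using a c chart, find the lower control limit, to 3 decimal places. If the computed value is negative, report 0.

c̄ = (2 + 8 + 7 + 7 + 9 + 8 + 13 + 12 + 7 + 9 + 5 + 13 + 9 + 8 + 11 + 10 + 12) / 17 = 150 / 17 = 8.8235
LCL = c̄ − 3√c̄ = 8.8235 − 3 × 2.9704 = -0.0878 → 0 (cannot be negative)

0.000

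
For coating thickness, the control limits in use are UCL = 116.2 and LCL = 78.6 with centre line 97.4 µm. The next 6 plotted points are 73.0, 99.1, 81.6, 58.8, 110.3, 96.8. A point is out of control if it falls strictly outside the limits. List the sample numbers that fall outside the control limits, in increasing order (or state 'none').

Compare each point to [78.6, 116.2]: sample 1 = 73.0 < LCL; sample 4 = 58.8 < LCL.

1, 4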